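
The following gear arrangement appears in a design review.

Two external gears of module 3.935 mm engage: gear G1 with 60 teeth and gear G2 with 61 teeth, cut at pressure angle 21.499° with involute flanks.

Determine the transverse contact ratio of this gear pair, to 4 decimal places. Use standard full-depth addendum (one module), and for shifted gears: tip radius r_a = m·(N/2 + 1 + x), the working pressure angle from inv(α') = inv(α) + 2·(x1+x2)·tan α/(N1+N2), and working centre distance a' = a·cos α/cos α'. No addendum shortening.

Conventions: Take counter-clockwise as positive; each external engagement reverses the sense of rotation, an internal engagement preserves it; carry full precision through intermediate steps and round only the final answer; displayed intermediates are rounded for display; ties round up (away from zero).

class = single-mesh tooth geometry [involute pair 60T × 61T, m = 3.935]
base radii: r_b1 = 109.836549, r_b2 = 111.667158
tip radii: r_a1 = 121.985000, r_a2 = 123.952500
no profile shift: α' = α, a' = a
action lengths: √(r_a1²−r_b1²) = 53.068566, √(r_a2²−r_b2²) = 53.802119
base pitch p_b = π·m·cos α = 11.502057
CR = (53.068566 + 53.802119 − 238.067500·sin 21.49900°)/11.502057 = 1.706001
contact ratio ≈ 1.7060

1.7060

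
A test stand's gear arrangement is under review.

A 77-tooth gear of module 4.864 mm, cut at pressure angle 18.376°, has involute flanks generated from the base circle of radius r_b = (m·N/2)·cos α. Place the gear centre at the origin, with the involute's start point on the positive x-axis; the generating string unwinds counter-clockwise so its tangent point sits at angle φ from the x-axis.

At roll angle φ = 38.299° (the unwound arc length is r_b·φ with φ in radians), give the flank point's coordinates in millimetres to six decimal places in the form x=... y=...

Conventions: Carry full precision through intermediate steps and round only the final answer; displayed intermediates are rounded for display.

x=213.091980 y=16.914799

recognized (one wheel, involute flank): single-mesh tooth geometry, m = 4.864, N = 77
pitch radius r_p = m·N/2 = 4.864·77/2 = 187.264000
base radius r_b = r_p·cos α = 187.264000·cos 18.376° = 177.715062
roll angle φ = 38.299° = 0.66844365 rad
x = r_b·(cos φ + φ·sin φ) = 213.091980
y = r_b·(sin φ − φ·cos φ) = 16.914799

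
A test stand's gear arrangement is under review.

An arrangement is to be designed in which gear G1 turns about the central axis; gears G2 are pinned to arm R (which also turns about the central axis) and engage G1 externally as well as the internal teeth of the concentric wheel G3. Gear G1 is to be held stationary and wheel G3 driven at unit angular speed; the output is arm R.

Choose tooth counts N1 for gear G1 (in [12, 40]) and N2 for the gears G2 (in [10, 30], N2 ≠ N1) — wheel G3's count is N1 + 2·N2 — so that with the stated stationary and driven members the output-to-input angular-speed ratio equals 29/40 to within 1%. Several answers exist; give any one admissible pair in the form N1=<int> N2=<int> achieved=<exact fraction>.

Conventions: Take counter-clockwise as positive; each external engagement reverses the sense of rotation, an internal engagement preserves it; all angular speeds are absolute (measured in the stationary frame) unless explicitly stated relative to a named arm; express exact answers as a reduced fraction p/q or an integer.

planetary set to be sized for 29/40 (Willis relation)
Willis with ω_sun = 0: ω_arm/ω_ring = N3/(N1+N3); set equal to 29/40  ⇒  N3/N1 = (29/40)/(1 − 29/40) = 29/11
N3 = N1 + 2·N2  ⇒  N2/N1 = (N3/N1 − 1)/2 = (29/11 − 1)/2 = 9/11
smallest multiple with N1 ≥ 12 and N2 ≥ 10: k = 2  ⇒  N1 = 2·11 = 22, N2 = 2·9 = 18 (N1 ≤ 40, N2 ≤ 30, N2 ≠ N1 ✓), N3 = 22 + 2·18 = 58
check: N3/(N1+N3) with N1 = 22, N3 = 58 gives 29/40; |achieved − target| = 0 ≤ 29/4000 ✓

N1=22 N2=18 achieved=29/40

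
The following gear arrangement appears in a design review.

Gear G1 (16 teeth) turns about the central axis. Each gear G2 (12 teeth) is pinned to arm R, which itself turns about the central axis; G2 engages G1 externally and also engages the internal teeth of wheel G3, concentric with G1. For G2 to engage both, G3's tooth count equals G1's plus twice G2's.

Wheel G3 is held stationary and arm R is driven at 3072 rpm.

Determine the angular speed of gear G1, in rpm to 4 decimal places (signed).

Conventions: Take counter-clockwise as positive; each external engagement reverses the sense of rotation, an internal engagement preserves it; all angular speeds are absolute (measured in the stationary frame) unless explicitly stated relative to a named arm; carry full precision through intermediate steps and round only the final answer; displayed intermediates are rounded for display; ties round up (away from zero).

+10752.0000 rpm

planetary set (16T centre, 12T on arm, 40T internal) — Willis relation
normalise by the input: solve with ω_arm = 1, then scale by 3072 rpm
ring teeth: 16 + 2·12 = 40
16(ω_sun−ω_arm) = −40(ω_ring−ω_arm),  ω_ring = 0, ω_arm = 1
ω_sun = 1 − (40/16)(0−1) = 7/2
scale: ω_sun = 7/2 × 3072 rpm = +10752.0000 rpm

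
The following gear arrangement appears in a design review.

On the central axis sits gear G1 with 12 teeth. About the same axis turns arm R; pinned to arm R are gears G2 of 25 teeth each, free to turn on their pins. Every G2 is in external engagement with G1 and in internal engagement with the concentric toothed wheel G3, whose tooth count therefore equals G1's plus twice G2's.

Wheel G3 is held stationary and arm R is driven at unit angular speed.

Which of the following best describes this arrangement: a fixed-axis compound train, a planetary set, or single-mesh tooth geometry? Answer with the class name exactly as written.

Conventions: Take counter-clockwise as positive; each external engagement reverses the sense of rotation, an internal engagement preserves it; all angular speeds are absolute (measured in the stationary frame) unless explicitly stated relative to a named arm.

planetary set

topology: planetary set — G1 12T / G2 25T / G3 62T, arm = carrier (Willis)
classification: planetary set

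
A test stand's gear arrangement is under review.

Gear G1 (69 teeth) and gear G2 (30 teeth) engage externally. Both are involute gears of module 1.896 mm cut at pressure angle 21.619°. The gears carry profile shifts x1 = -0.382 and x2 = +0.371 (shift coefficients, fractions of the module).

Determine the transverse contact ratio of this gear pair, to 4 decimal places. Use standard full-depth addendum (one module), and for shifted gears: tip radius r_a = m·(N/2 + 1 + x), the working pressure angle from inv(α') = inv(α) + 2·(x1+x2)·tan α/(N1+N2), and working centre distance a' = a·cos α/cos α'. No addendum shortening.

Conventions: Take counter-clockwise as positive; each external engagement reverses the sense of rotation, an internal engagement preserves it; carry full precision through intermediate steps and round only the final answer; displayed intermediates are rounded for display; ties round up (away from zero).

1.5998

class = single-mesh tooth geometry [involute pair 69T × 30T, m = 1.896]
base radii: r_b1 = 60.810551, r_b2 = 26.439370
tip radii: r_a1 = 66.583728, r_a2 = 31.039416
inv(α') = inv(21.619°) + 2·(-0.382+0.371)·tan α/(69+30) = 0.01890085  ⇒  α' = 21.58682°
a' = a·cos α / cos α' = 93.8520·cos 21.619°/cos 21.58682° = 93.831129
action lengths: √(r_a1²−r_b1²) = 27.119545, √(r_a2²−r_b2²) = 16.260537
base pitch p_b = π·m·cos α = 5.537449
CR = (27.119545 + 16.260537 − 93.831129·sin 21.58682°)/5.537449 = 1.599764
contact ratio ≈ 1.5998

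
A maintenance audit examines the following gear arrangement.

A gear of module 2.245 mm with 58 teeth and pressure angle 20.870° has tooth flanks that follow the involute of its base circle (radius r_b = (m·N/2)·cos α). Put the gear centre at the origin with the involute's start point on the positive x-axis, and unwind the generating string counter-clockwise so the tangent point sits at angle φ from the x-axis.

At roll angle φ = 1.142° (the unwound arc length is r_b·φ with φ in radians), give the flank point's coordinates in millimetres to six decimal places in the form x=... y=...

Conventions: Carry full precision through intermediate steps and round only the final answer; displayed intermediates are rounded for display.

single-mesh involute tooth geometry (58T wheel at module 2.245)
pitch radius r_p = m·N/2 = 2.245·58/2 = 65.105000
base radius r_b = r_p·cos α = 65.105000·cos 20.870° = 60.833535
roll angle φ = 1.142° = 0.01993166 rad
x = r_b·(cos φ + φ·sin φ) = 60.845617
y = r_b·(sin φ − φ·cos φ) = 0.000161

x=60.845617 y=0.000161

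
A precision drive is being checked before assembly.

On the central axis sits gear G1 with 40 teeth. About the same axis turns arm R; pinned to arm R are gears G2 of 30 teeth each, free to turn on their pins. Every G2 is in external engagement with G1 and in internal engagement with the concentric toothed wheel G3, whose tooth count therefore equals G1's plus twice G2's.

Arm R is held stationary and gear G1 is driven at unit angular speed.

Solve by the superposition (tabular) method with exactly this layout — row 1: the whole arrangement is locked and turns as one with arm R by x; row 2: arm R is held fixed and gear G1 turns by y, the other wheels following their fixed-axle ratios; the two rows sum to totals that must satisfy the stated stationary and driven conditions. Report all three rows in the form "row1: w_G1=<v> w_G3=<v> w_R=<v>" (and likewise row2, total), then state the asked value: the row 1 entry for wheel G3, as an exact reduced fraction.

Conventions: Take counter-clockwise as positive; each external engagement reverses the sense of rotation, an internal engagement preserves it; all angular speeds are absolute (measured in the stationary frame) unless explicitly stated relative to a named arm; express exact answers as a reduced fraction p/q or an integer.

class = planetary set [G3 = 40+2·30 = 100; Willis about the carrier]
superposition row 1 [locked train]: every member turns x
row 2 (arm held, sun turns y): ω_ring = −(40/100)·y, ω_arm = 0
boundary: total ω_arm = x = 0 and total ω_sun = x + y = 1  ⇒  y = 1, x = 0
row 2 ring = −(40/100)·1 = -2/5
totals (row 1 + row 2): sun 0 + 1 = 1, ring 0 + (-2/5) = -2/5, arm 0 + 0 = 0
asked cell (row1, ring) = 0

row1: w_G1=0 w_G3=0 w_R=0
row2: w_G1=1 w_G3=-2/5 w_R=0
total: w_G1=1 w_G3=-2/5 w_R=0
asked value: 0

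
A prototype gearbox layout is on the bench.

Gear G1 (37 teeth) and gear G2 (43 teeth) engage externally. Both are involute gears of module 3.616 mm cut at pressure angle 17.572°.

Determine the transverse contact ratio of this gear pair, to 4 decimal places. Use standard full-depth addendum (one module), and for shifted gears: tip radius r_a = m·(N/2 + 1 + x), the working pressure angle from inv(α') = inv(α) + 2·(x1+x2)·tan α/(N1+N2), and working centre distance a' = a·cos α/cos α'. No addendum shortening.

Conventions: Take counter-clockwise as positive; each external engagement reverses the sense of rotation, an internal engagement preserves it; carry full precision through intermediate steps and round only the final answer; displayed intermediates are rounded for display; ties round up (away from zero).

1.8440

class = single-mesh tooth geometry [involute pair 37T × 43T, m = 3.616]
base radii: r_b1 = 63.774520, r_b2 = 74.116334
tip radii: r_a1 = 70.512000, r_a2 = 81.360000
no profile shift: α' = α, a' = a
action lengths: √(r_a1²−r_b1²) = 30.079108, √(r_a2²−r_b2²) = 33.559180
base pitch p_b = π·m·cos α = 10.829922
CR = (30.079108 + 33.559180 − 144.640000·sin 17.57200°)/10.829922 = 1.844047
contact ratio ≈ 1.8440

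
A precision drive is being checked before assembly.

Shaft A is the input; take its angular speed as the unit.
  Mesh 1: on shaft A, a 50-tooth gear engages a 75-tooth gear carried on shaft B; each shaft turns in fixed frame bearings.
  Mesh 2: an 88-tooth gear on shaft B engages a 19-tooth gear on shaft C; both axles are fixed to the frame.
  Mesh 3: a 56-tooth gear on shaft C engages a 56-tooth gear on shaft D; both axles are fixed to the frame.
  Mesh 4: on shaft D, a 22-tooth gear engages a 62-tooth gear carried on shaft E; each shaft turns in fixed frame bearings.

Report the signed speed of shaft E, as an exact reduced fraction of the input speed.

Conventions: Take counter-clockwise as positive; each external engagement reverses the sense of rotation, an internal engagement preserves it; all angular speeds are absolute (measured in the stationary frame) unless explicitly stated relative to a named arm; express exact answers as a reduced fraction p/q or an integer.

4-mesh fixed-axis compound train (all bearings frame-fixed)
mesh 1 [50T→75T]: |ω|/ω_in = 1×50/75 = 2/3, sense flips to −
mesh 2 [88T→19T]: |ω|/ω_in = (2/3)×88/19 = 176/57, sense flips to +
mesh 3 [56T→56T]: |ω|/ω_in = (176/57)×56/56 = 176/57, sense flips to −
mesh 4 [22T→62T]: |ω|/ω_in = (176/57)×22/62 = 1936/1767, sense flips to +
signed output speed (× input speed) = 1936/1767

1936/1767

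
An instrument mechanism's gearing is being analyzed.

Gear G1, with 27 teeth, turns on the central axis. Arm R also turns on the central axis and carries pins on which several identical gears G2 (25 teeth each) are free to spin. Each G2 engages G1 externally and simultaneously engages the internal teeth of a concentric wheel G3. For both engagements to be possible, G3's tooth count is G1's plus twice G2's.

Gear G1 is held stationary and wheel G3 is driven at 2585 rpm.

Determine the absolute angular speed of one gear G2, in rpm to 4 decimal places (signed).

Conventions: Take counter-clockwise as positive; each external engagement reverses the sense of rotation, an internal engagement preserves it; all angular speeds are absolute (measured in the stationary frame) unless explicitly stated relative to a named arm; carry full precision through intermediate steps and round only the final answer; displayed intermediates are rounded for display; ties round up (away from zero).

+3980.9000 rpm

recognized (axles ride arm R): planetary set, 27/25/77 teeth
normalise by the input: solve with ω_ring = 1, then scale by 2585 rpm
ring teeth: 27 + 2·25 = 77
27(ω_sun−ω_arm) = −77(ω_ring−ω_arm),  ω_sun = 0, ω_ring = 1
27(0−ω_arm) = −77(1−ω_arm)  ⇒  104·ω_arm = 77  ⇒  ω_arm = 77/104
sun–planet mesh: 27·(0−77/104) = −25·(ω_p−ω_arm)  ⇒  ω_p−ω_arm = 2079/2600
ω_p = 77/104 + 2079/2600 = 77/50
scale: ω_p = 77/50 × 2585 rpm = +3980.9000 rpm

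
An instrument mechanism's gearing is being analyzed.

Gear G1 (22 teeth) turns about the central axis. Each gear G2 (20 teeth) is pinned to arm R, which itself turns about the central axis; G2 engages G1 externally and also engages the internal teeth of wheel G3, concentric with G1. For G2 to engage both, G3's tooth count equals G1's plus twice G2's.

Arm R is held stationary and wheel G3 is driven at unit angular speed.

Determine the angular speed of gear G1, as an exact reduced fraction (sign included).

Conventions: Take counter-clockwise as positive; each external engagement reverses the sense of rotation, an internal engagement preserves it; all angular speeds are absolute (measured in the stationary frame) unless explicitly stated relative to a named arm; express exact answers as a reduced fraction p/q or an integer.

-31/11

planetary set (22T centre, 20T on arm, 62T internal) — Willis relation
ring teeth: 22 + 2·20 = 62
22(ω_sun−ω_arm) = −62(ω_ring−ω_arm),  ω_arm = 0, ω_ring = 1
ω_sun = 0 − (62/22)(1−0) = -31/11
exact speed ratio = -31/11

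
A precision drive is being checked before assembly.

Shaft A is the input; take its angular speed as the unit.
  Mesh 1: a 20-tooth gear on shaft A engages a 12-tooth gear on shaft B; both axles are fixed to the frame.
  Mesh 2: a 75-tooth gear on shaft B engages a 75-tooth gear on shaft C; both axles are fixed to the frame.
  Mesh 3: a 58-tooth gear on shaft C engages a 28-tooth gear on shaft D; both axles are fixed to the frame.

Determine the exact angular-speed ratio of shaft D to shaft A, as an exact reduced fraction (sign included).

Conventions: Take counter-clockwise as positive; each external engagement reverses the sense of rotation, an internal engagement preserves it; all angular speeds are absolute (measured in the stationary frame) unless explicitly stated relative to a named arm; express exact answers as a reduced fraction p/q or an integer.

class = fixed-axis compound train [3 meshes; 3 ratios multiply, 3 sense flips]
mesh 1 [20T→12T]: running ratio 5/3, sense −
mesh 2 [75T→75T]: running ratio 5/3, sense +
mesh 3 [58T→28T]: running ratio 145/42, sense −
ω_out/ω_in = -145/42

-145/42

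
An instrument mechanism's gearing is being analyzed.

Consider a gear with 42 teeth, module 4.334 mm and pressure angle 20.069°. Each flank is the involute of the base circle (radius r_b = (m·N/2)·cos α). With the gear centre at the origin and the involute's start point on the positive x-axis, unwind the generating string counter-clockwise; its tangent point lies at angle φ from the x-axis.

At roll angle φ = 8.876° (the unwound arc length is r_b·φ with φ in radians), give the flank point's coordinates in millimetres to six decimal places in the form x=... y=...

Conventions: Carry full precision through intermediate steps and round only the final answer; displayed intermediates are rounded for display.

single-mesh involute tooth geometry (42T wheel at module 4.334)
pitch radius r_p = m·N/2 = 4.334·42/2 = 91.014000
base radius r_b = r_p·cos α = 91.014000·cos 20.069° = 85.487635
roll angle φ = 8.876° = 0.15491542 rad
x = r_b·(cos φ + φ·sin φ) = 86.507288
y = r_b·(sin φ − φ·cos φ) = 0.105687

x=86.507288 y=0.105687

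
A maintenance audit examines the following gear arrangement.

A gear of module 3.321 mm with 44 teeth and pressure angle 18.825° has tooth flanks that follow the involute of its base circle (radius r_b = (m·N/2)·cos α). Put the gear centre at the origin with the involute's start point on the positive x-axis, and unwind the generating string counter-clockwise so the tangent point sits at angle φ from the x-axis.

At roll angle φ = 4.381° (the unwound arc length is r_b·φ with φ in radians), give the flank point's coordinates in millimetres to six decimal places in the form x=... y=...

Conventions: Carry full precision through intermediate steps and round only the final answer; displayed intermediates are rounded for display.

x=69.355669 y=0.010299

class = single-mesh tooth geometry [base-circle involute, m = 3.321, 44T]
pitch radius r_p = m·N/2 = 3.321·44/2 = 73.062000
base radius r_b = r_p·cos α = 73.062000·cos 18.825° = 69.153808
roll angle φ = 4.381° = 0.07646287 rad
x = r_b·(cos φ + φ·sin φ) = 69.355669
y = r_b·(sin φ − φ·cos φ) = 0.010299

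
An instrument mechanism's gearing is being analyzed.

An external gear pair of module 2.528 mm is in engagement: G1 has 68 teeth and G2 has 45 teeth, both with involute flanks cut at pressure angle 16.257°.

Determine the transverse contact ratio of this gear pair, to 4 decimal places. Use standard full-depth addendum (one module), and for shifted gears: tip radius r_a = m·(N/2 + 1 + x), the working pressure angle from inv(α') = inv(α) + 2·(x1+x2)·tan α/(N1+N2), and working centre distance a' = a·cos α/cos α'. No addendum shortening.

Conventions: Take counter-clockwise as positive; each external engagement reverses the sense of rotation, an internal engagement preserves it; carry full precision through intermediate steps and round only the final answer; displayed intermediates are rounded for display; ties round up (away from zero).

class = single-mesh tooth geometry [involute pair 68T × 45T, m = 2.528]
base radii: r_b1 = 82.515266, r_b2 = 54.605691
tip radii: r_a1 = 88.480000, r_a2 = 59.408000
no profile shift: α' = α, a' = a
action lengths: √(r_a1²−r_b1²) = 31.936520, √(r_a2²−r_b2²) = 23.399338
base pitch p_b = π·m·cos α = 7.624393
CR = (31.936520 + 23.399338 − 142.832000·sin 16.25700°)/7.624393 = 2.013349
contact ratio ≈ 2.0133

2.0133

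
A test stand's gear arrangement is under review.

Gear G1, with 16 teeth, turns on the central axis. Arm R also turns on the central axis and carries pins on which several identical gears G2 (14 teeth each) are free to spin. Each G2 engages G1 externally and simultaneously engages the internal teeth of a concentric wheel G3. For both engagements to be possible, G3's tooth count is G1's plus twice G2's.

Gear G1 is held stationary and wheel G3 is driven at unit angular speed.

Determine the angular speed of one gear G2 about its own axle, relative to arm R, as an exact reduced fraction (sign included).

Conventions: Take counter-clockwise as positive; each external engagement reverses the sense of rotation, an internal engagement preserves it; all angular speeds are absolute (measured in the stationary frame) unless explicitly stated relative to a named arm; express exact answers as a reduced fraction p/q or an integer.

88/105

planetary set (16T centre, 14T on arm, 44T internal) — Willis relation
ring teeth: 16 + 2·14 = 44
16(ω_sun−ω_arm) = −44(ω_ring−ω_arm),  ω_sun = 0, ω_ring = 1
16(0−ω_arm) = −44(1−ω_arm)  ⇒  60·ω_arm = 44  ⇒  ω_arm = 11/15
sun–planet mesh: 16·(0−11/15) = −14·(ω_p−ω_arm)  ⇒  ω_p−ω_arm = 88/105
exact speed ratio = 88/105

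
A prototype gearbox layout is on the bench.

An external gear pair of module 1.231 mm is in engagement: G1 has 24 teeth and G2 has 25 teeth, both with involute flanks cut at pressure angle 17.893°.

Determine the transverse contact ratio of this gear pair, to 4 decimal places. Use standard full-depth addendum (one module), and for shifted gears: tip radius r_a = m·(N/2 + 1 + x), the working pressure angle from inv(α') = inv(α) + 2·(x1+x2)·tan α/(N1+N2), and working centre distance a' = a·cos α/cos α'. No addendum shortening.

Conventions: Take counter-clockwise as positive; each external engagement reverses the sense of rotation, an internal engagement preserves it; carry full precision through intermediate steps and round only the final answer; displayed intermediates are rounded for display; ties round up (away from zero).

class = single-mesh tooth geometry [involute pair 24T × 25T, m = 1.231]
base radii: r_b1 = 14.057507, r_b2 = 14.643237
tip radii: r_a1 = 16.003000, r_a2 = 16.618500
no profile shift: α' = α, a' = a
action lengths: √(r_a1²−r_b1²) = 7.647385, √(r_a2²−r_b2²) = 7.858127
base pitch p_b = π·m·cos α = 3.680247
CR = (7.647385 + 7.858127 − 30.159500·sin 17.89300°)/3.680247 = 1.695347
contact ratio ≈ 1.6953

1.6953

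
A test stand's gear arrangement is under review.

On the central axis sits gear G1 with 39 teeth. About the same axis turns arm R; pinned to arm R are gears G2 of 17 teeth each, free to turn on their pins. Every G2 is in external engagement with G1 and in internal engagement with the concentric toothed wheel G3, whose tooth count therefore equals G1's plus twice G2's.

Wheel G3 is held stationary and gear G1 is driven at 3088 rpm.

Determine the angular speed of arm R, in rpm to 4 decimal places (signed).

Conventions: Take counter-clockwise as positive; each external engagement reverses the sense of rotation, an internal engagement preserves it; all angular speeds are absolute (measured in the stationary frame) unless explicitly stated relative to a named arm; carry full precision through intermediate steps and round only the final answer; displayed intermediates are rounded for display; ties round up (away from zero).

+1075.2857 rpm

planetary set (39T centre, 17T on arm, 73T internal) — Willis relation
normalise by the input: solve with ω_sun = 1, then scale by 3088 rpm
ring teeth: 39 + 2·17 = 73
39(ω_sun−ω_arm) = −73(ω_ring−ω_arm),  ω_ring = 0, ω_sun = 1
39(1−ω_arm) = −73(0−ω_arm)  ⇒  112·ω_arm = 39  ⇒  ω_arm = 39/112
scale: ω_arm = 39/112 × 3088 rpm = +1075.2857 rpm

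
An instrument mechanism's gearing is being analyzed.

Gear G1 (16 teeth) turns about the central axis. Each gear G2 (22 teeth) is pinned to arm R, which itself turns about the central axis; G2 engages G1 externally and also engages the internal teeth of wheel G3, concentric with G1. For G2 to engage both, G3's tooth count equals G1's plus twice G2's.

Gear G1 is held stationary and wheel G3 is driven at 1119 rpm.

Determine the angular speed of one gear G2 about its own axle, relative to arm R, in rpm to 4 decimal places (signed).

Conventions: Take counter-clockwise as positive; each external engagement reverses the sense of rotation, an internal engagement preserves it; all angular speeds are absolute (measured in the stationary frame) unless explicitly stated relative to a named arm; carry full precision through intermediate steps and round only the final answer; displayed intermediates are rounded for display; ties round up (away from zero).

recognized (axles ride arm R): planetary set, 16/22/60 teeth
normalise by the input: solve with ω_ring = 1, then scale by 1119 rpm
ring teeth: 16 + 2·22 = 60
16(ω_sun−ω_arm) = −60(ω_ring−ω_arm),  ω_sun = 0, ω_ring = 1
16(0−ω_arm) = −60(1−ω_arm)  ⇒  76·ω_arm = 60  ⇒  ω_arm = 15/19
sun–planet mesh: 16·(0−15/19) = −22·(ω_p−ω_arm)  ⇒  ω_p−ω_arm = 120/209
scale: ω_p−ω_arm = 120/209 × 1119 rpm = +642.4880 rpm

+642.4880 rpm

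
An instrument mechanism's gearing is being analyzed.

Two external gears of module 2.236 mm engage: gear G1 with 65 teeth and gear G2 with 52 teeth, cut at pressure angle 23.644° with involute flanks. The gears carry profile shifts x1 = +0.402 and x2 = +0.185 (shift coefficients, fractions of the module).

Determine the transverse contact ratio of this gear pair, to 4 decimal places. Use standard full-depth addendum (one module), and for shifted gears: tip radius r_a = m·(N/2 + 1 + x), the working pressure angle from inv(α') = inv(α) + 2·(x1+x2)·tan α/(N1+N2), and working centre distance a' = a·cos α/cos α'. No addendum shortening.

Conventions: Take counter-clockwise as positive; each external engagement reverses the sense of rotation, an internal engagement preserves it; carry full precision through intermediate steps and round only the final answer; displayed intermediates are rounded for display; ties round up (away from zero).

1.5522

recognized (one external pair, fixed centres): single-mesh tooth geometry, m = 2.236, N1 = 65, N2 = 52
base radii: r_b1 = 66.569718, r_b2 = 53.255774
tip radii: r_a1 = 75.804872, r_a2 = 60.785660
inv(α') = inv(23.644°) + 2·(+0.402+0.185)·tan α/(65+52) = 0.02953145  ⇒  α' = 24.88241°
a' = a·cos α / cos α' = 130.8060·cos 23.644°/cos 24.88241° = 132.086666
action lengths: √(r_a1²−r_b1²) = 36.260878, √(r_a2²−r_b2²) = 29.303907
base pitch p_b = π·m·cos α = 6.434921
CR = (36.260878 + 29.303907 − 132.086666·sin 24.88241°)/6.434921 = 1.552212
contact ratio ≈ 1.5522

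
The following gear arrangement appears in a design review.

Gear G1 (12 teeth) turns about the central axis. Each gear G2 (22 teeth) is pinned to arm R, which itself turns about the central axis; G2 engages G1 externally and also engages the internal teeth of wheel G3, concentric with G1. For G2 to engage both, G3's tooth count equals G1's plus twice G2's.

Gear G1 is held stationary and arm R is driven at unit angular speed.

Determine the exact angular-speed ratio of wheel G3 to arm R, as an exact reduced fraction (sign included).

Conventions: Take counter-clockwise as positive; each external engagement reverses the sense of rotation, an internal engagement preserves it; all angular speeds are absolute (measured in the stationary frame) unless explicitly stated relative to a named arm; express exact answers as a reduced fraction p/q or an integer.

17/14

planetary set (12T centre, 22T on arm, 56T internal) — Willis relation
ring teeth: 12 + 2·22 = 56
12(ω_sun−ω_arm) = −56(ω_ring−ω_arm),  ω_sun = 0, ω_arm = 1
ω_ring = 1 − (12/56)(0−1) = 17/14
ω_out/ω_in = 17/14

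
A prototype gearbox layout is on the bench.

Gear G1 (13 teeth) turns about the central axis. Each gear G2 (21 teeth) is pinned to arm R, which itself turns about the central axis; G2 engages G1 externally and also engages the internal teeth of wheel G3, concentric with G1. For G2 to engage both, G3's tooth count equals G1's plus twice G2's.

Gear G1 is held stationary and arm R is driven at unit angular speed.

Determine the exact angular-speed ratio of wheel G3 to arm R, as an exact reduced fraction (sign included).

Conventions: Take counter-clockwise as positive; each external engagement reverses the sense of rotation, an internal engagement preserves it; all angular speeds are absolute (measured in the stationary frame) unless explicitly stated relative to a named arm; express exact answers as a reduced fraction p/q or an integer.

68/55

topology: planetary set — G1 13T / G2 21T / G3 55T, arm = carrier (Willis)
ring teeth: 13 + 2·21 = 55
13(ω_sun−ω_arm) = −55(ω_ring−ω_arm),  ω_sun = 0, ω_arm = 1
ω_ring = 1 − (13/55)(0−1) = 68/55
ω_out/ω_in = 68/55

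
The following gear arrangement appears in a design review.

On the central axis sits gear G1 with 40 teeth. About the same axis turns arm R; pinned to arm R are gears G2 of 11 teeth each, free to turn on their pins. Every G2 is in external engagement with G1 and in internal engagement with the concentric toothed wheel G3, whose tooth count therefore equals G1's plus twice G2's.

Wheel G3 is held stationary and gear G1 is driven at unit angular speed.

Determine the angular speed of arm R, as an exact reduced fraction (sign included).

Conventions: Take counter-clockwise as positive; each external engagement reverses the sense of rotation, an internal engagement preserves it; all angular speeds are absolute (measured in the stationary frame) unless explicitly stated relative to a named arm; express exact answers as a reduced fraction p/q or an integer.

class = planetary set [G3 = 40+2·11 = 62; Willis about the carrier]
ring teeth: 40 + 2·11 = 62
40(ω_sun−ω_arm) = −62(ω_ring−ω_arm),  ω_ring = 0, ω_sun = 1
40(1−ω_arm) = −62(0−ω_arm)  ⇒  102·ω_arm = 40  ⇒  ω_arm = 20/51
exact speed ratio = 20/51

20/51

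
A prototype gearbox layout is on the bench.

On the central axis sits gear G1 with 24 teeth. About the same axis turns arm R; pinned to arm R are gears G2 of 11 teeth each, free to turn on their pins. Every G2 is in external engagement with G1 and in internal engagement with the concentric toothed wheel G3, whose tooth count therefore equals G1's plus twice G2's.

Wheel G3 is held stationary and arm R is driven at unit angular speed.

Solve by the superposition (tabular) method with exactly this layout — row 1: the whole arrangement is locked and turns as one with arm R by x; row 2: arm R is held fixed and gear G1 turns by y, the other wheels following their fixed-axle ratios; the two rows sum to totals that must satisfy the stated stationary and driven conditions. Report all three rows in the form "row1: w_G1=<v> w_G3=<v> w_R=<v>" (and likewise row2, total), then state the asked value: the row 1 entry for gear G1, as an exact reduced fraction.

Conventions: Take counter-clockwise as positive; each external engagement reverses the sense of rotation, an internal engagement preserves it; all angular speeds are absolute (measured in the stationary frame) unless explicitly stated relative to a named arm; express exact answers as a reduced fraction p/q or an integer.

row1: w_G1=1 w_G3=1 w_R=1
row2: w_G1=23/12 w_G3=-1 w_R=0
total: w_G1=35/12 w_G3=0 w_R=1
asked value: 1

class = planetary set [G3 = 24+2·11 = 46; Willis about the carrier]
row 1 (train locked, turned with arm): all members turn x
row 2 (arm held, sun turns y): ω_ring = −(24/46)·y, ω_arm = 0
boundary: total ω_ring = x − (24/46)·y = 0 and total ω_arm = x = 1  ⇒  y = 23/12, x = 1
row 2 ring = −(24/46)·23/12 = -1
totals (row 1 + row 2): sun 1 + 23/12 = 35/12, ring 1 + (-1) = 0, arm 1 + 0 = 1
asked cell (row1, sun) = 1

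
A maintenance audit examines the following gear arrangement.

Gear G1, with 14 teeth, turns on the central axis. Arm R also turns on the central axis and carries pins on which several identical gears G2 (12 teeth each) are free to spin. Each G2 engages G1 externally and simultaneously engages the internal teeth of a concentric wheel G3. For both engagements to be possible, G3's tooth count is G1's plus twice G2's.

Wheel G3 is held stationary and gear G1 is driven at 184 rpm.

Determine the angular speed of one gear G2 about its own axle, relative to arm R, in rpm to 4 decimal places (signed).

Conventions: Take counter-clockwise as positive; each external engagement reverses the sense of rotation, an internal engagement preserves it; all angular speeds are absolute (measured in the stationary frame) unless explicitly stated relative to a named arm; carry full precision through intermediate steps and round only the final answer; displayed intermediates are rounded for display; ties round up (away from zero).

-156.8718 rpm

topology: planetary set — G1 14T / G2 12T / G3 38T, arm = carrier (Willis)
normalise by the input: solve with ω_sun = 1, then scale by 184 rpm
ring teeth: 14 + 2·12 = 38
14(ω_sun−ω_arm) = −38(ω_ring−ω_arm),  ω_ring = 0, ω_sun = 1
14(1−ω_arm) = −38(0−ω_arm)  ⇒  52·ω_arm = 14  ⇒  ω_arm = 7/26
sun–planet mesh: 14·(1−7/26) = −12·(ω_p−ω_arm)  ⇒  ω_p−ω_arm = -133/156
scale: ω_p−ω_arm = -133/156 × 184 rpm = -156.8718 rpm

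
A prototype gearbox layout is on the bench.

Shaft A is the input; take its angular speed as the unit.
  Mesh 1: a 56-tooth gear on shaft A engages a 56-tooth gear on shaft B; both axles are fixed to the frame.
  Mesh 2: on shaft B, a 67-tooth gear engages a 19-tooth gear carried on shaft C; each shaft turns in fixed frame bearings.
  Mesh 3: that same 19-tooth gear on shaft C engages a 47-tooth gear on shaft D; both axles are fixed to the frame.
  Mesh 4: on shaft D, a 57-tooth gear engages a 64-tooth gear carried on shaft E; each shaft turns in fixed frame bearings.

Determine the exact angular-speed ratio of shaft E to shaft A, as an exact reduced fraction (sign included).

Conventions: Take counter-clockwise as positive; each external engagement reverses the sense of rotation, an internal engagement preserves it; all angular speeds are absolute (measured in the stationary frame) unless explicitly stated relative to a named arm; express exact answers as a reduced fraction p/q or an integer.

class = fixed-axis compound train [4 meshes; 4 ratios multiply, 4 sense flips]
mesh 1 [56T→56T]: running ratio 1, sense −
mesh 2 [67T→19T]: running ratio 67/19, sense +
mesh 3 [19T→47T]: running ratio 67/47, sense −
mesh 4 [57T→64T]: running ratio 3819/3008, sense +
ω_out/ω_in = 3819/3008

3819/3008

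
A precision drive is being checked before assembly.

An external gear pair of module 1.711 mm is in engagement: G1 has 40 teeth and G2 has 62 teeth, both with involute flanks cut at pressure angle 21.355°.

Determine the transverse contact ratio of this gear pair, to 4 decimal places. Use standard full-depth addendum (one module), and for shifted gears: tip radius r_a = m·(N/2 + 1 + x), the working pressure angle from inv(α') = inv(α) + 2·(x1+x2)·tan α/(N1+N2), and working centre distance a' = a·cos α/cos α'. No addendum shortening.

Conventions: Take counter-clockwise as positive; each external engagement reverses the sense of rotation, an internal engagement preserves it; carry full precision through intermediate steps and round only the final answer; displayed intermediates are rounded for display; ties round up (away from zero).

1.6835

topology: single-mesh involute geometry — m = 1.711, 40T/62T pair
base radii: r_b1 = 31.870527, r_b2 = 49.399316
tip radii: r_a1 = 35.931000, r_a2 = 54.752000
no profile shift: α' = α, a' = a
action lengths: √(r_a1²−r_b1²) = 16.592356, √(r_a2²−r_b2²) = 23.611206
base pitch p_b = π·m·cos α = 5.006211
CR = (16.592356 + 23.611206 − 87.261000·sin 21.35500°)/5.006211 = 1.683483
contact ratio ≈ 1.6835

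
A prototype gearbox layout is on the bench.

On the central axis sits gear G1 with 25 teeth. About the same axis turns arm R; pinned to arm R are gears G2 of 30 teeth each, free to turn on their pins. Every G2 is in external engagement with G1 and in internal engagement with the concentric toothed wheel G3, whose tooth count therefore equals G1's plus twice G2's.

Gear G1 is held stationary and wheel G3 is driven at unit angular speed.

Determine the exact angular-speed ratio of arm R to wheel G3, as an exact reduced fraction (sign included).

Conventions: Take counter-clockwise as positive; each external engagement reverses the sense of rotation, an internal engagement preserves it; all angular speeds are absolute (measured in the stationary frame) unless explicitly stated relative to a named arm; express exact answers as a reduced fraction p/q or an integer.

17/22

planetary set (25T centre, 30T on arm, 85T internal) — Willis relation
ring teeth: 25 + 2·30 = 85
25(ω_sun−ω_arm) = −85(ω_ring−ω_arm),  ω_sun = 0, ω_ring = 1
25(0−ω_arm) = −85(1−ω_arm)  ⇒  110·ω_arm = 85  ⇒  ω_arm = 17/22
ω_out/ω_in = 17/22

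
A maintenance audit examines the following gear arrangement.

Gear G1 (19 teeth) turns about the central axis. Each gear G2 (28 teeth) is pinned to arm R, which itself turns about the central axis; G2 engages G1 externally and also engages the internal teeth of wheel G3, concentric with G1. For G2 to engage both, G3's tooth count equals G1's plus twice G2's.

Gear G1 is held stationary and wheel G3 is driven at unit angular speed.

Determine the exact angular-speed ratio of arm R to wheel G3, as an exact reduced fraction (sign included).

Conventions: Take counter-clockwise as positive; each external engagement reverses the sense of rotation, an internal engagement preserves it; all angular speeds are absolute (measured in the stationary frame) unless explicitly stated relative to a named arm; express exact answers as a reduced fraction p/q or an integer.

75/94

topology: planetary set — G1 19T / G2 28T / G3 75T, arm = carrier (Willis)
ring teeth: 19 + 2·28 = 75
19(ω_sun−ω_arm) = −75(ω_ring−ω_arm),  ω_sun = 0, ω_ring = 1
19(0−ω_arm) = −75(1−ω_arm)  ⇒  94·ω_arm = 75  ⇒  ω_arm = 75/94
ω_out/ω_in = 75/94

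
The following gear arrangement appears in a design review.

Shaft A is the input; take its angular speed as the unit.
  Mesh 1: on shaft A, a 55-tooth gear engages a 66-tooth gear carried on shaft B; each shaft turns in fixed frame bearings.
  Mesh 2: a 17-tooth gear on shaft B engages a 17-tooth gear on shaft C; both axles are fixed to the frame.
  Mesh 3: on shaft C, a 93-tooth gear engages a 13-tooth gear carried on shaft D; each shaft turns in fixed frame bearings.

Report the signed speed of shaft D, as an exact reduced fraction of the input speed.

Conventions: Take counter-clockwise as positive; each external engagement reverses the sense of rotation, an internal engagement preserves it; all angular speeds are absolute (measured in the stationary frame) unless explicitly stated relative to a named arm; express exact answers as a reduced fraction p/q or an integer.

3-mesh fixed-axis compound train (all bearings frame-fixed)
mesh 1 [55T→66T]: |ω|/ω_in = 1×55/66 = 5/6, sense flips to −
mesh 2 [17T→17T]: |ω|/ω_in = (5/6)×17/17 = 5/6, sense flips to +
mesh 3 [93T→13T]: |ω|/ω_in = (5/6)×93/13 = 155/26, sense flips to −
signed output speed (× input speed) = -155/26

-155/26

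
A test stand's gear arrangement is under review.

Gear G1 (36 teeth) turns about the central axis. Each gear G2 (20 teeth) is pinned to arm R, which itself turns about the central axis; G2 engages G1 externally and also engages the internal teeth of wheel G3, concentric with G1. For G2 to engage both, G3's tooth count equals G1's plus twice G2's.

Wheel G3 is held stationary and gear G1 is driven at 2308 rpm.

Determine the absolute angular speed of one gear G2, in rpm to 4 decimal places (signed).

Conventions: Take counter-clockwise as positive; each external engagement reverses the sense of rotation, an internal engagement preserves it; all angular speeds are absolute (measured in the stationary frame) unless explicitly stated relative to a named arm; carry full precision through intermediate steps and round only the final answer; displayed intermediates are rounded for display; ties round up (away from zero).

topology: planetary set — G1 36T / G2 20T / G3 76T, arm = carrier (Willis)
normalise by the input: solve with ω_sun = 1, then scale by 2308 rpm
ring teeth: 36 + 2·20 = 76
36(ω_sun−ω_arm) = −76(ω_ring−ω_arm),  ω_ring = 0, ω_sun = 1
36(1−ω_arm) = −76(0−ω_arm)  ⇒  112·ω_arm = 36  ⇒  ω_arm = 9/28
sun–planet mesh: 36·(1−9/28) = −20·(ω_p−ω_arm)  ⇒  ω_p−ω_arm = -171/140
ω_p = 9/28 − 171/140 = -9/10
scale: ω_p = -9/10 × 2308 rpm = -2077.2000 rpm

-2077.2000 rpm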